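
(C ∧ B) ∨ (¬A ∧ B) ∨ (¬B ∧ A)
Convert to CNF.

(C ∧ B) ∨ (¬A ∧ B) ∨ (¬B ∧ A)
= (C ∨ ¬A ∨ ¬B) ∧ (C ∨ ¬A ∨ A) ∧ (C ∨ B ∨ ¬B) ∧ (C ∨ B ∨ A) ∧ (B ∨ ¬A ∨ ¬B) ∧ (B ∨ ¬A ∨ A) ∧ (B ∨ B ∨ ¬B) ∧ (B ∨ B ∨ A)   (distribute ∨ over ∧)
= (C ∨ ¬A ∨ ¬B) ∧ (B ∨ A)   (simplify)

(C ∨ ¬A ∨ ¬B) ∧ (B ∨ A)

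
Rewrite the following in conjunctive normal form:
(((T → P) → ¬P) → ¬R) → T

(T ∨ ¬P) ∧ (R ∨ T)

(((T → P) → ¬P) → ¬R) → T
= ¬(((T → P) → ¬P) → ¬R) ∨ T   (eliminate →)
= ¬(¬((T → P) → ¬P) ∨ ¬R) ∨ T   (eliminate →)
= ¬(¬(¬(T → P) ∨ ¬P) ∨ ¬R) ∨ T   (eliminate →)
= ¬(¬(¬(¬T ∨ P) ∨ ¬P) ∨ ¬R) ∨ T   (eliminate →)
= (¬¬(¬(¬T ∨ P) ∨ ¬P) ∧ ¬¬R) ∨ T   (De Morgan)
= ((¬(¬T ∨ P) ∨ ¬P) ∧ ¬¬R) ∨ T   (double negation)
= (((¬¬T ∧ ¬P) ∨ ¬P) ∧ ¬¬R) ∨ T   (De Morgan)
= (((T ∧ ¬P) ∨ ¬P) ∧ ¬¬R) ∨ T   (double negation)
= (((T ∧ ¬P) ∨ ¬P) ∧ R) ∨ T   (double negation)
= (T ∨ ¬P ∨ T) ∧ (¬P ∨ ¬P ∨ T) ∧ (R ∨ T)   (distribute ∨ over ∧)
= (T ∨ ¬P) ∧ (R ∨ T)   (simplify)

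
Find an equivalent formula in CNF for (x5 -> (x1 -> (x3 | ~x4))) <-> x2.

(x5 -> (x1 -> (x3 | ~x4))) <-> x2
≡ ((x5 -> (x1 -> (x3 | ~x4))) -> x2) & (x2 -> (x5 -> (x1 -> (x3 | ~x4))))   (eliminate <->)
≡ (~(x5 -> (x1 -> (x3 | ~x4))) | x2) & (x2 -> (x5 -> (x1 -> (x3 | ~x4))))   (eliminate ->)
≡ (~(~x5 | (x1 -> (x3 | ~x4))) | x2) & (x2 -> (x5 -> (x1 -> (x3 | ~x4))))   (eliminate ->)
≡ (~(~x5 | ~x1 | x3 | ~x4) | x2) & (x2 -> (x5 -> (x1 -> (x3 | ~x4))))   (eliminate ->)
≡ (~(~x5 | ~x1 | x3 | ~x4) | x2) & (~x2 | (x5 -> (x1 -> (x3 | ~x4))))   (eliminate ->)
≡ (~(~x5 | ~x1 | x3 | ~x4) | x2) & (~x2 | ~x5 | (x1 -> (x3 | ~x4)))   (eliminate ->)
≡ (~(~x5 | ~x1 | x3 | ~x4) | x2) & (~x2 | ~x5 | ~x1 | x3 | ~x4)   (eliminate ->)
≡ ((~~x5 & ~~x1 & ~x3 & ~~x4) | x2) & (~x2 | ~x5 | ~x1 | x3 | ~x4)   (De Morgan)
≡ ((x5 & ~~x1 & ~x3 & ~~x4) | x2) & (~x2 | ~x5 | ~x1 | x3 | ~x4)   (double negation)
≡ ((x5 & x1 & ~x3 & ~~x4) | x2) & (~x2 | ~x5 | ~x1 | x3 | ~x4)   (double negation)
≡ ((x5 & x1 & ~x3 & x4) | x2) & (~x2 | ~x5 | ~x1 | x3 | ~x4)   (double negation)
≡ (x5 | x2) & (x1 | x2) & (~x3 | x2) & (x4 | x2) & (~x2 | ~x5 | ~x1 | x3 | ~x4)   (distribute | over &)

(x5 | x2) & (x1 | x2) & (~x3 | x2) & (x4 | x2) & (~x2 | ~x5 | ~x1 | x3 | ~x4)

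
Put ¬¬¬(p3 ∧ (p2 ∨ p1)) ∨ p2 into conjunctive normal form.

¬¬¬(p3 ∧ (p2 ∨ p1)) ∨ p2
= ¬(p3 ∧ (p2 ∨ p1)) ∨ p2   [double negation]
= ¬p3 ∨ ¬(p2 ∨ p1) ∨ p2   [De Morgan]
= ¬p3 ∨ ¬p2 ∧ ¬p1 ∨ p2   [De Morgan]
= (¬p3 ∨ ¬p2 ∨ p2) ∧ (¬p3 ∨ ¬p1 ∨ p2)   [distribute ∨ over ∧]
= ¬p3 ∨ ¬p1 ∨ p2   [simplify]

¬p3 ∨ ¬p1 ∨ p2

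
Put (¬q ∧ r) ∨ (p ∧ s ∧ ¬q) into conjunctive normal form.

¬q ∧ (r ∨ p) ∧ (r ∨ s)

(¬q ∧ r) ∨ (p ∧ s ∧ ¬q)
= (¬q ∨ p) ∧ (¬q ∨ s) ∧ (¬q ∨ ¬q) ∧ (r ∨ p) ∧ (r ∨ s) ∧ (r ∨ ¬q)
= ¬q ∧ (r ∨ p) ∧ (r ∨ s)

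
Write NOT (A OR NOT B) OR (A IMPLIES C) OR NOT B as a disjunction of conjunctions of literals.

NOT (A OR NOT B) OR (A IMPLIES C) OR NOT B
≡ NOT (A OR NOT B) OR NOT A OR C OR NOT B   (eliminate IMPLIES)
≡ (NOT A AND NOT NOT B) OR NOT A OR C OR NOT B   (De Morgan)
≡ (NOT A AND B) OR NOT A OR C OR NOT B   (double negation)
≡ NOT A OR C OR NOT B   (simplify)

NOT A OR C OR NOT B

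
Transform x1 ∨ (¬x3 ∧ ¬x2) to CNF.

(x1 ∨ ¬x3) ∧ (x1 ∨ ¬x2)

x1 ∨ (¬x3 ∧ ¬x2)
≡ (x1 ∨ ¬x3) ∧ (x1 ∨ ¬x2)   — distribute ∨ over ∧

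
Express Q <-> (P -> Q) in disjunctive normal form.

Q <-> (P -> Q)
⇔ (Q -> (P -> Q)) & ((P -> Q) -> Q)   [eliminate <->]
⇔ (~Q | (P -> Q)) & ((P -> Q) -> Q)   [eliminate ->]
⇔ (~Q | ~P | Q) & ((P -> Q) -> Q)   [eliminate ->]
⇔ (~Q | ~P | Q) & (~(P -> Q) | Q)   [eliminate ->]
⇔ (~Q | ~P | Q) & (~(~P | Q) | Q)   [eliminate ->]
⇔ (~Q | ~P | Q) & ((~~P & ~Q) | Q)   [De Morgan]
⇔ (~Q | ~P | Q) & ((P & ~Q) | Q)   [double negation]
⇔ (~Q & P & ~Q) | (~Q & Q) | (~P & P & ~Q) | (~P & Q) | (Q & P & ~Q) | (Q & Q)   [distribute & over |]
⇔ (~Q & P) | Q   [simplify]

(~Q & P) | Q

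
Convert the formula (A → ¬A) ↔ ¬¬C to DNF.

(A → ¬A) ↔ ¬¬C
⇔ ((A → ¬A) → ¬¬C) ∧ (¬¬C → (A → ¬A))   — eliminate ↔
⇔ (¬(A → ¬A) ∨ ¬¬C) ∧ (¬¬C → (A → ¬A))   — eliminate →
⇔ (¬(¬A ∨ ¬A) ∨ ¬¬C) ∧ (¬¬C → (A → ¬A))   — eliminate →
⇔ (¬(¬A ∨ ¬A) ∨ ¬¬C) ∧ (¬¬¬C ∨ (A → ¬A))   — eliminate →
⇔ (¬(¬A ∨ ¬A) ∨ ¬¬C) ∧ (¬¬¬C ∨ ¬A ∨ ¬A)   — eliminate →
⇔ ((¬¬A ∧ ¬¬A) ∨ ¬¬C) ∧ (¬¬¬C ∨ ¬A ∨ ¬A)   — De Morgan
⇔ ((A ∧ ¬¬A) ∨ ¬¬C) ∧ (¬¬¬C ∨ ¬A ∨ ¬A)   — double negation
⇔ ((A ∧ A) ∨ ¬¬C) ∧ (¬¬¬C ∨ ¬A ∨ ¬A)   — double negation
⇔ ((A ∧ A) ∨ C) ∧ (¬¬¬C ∨ ¬A ∨ ¬A)   — double negation
⇔ ((A ∧ A) ∨ C) ∧ (¬C ∨ ¬A ∨ ¬A)   — double negation
⇔ (A ∧ A ∧ ¬C) ∨ (A ∧ A ∧ ¬A) ∨ (A ∧ A ∧ ¬A) ∨ (C ∧ ¬C) ∨ (C ∧ ¬A) ∨ (C ∧ ¬A)   — distribute ∧ over ∨
⇔ (A ∧ ¬C) ∨ (C ∧ ¬A)   — simplify

(A ∧ ¬C) ∨ (C ∧ ¬A)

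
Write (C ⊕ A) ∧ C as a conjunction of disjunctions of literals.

(¬C ∨ ¬A) ∧ C

(C ⊕ A) ∧ C
≡ (C ∨ A) ∧ ¬(C ∧ A) ∧ C
≡ (C ∨ A) ∧ (¬C ∨ ¬A) ∧ C
≡ (¬C ∨ ¬A) ∧ C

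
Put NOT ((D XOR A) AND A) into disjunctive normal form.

NOT ((D XOR A) AND A)
≡ NOT (((D AND NOT A) OR (NOT D AND A)) AND A)   [expand XOR]
≡ NOT ((D AND NOT A) OR (NOT D AND A)) OR NOT A   [De Morgan]
≡ (NOT (D AND NOT A) AND NOT (NOT D AND A)) OR NOT A   [De Morgan]
≡ ((NOT D OR NOT NOT A) AND NOT (NOT D AND A)) OR NOT A   [De Morgan]
≡ ((NOT D OR A) AND NOT (NOT D AND A)) OR NOT A   [double negation]
≡ ((NOT D OR A) AND (NOT NOT D OR NOT A)) OR NOT A   [De Morgan]
≡ ((NOT D OR A) AND (D OR NOT A)) OR NOT A   [double negation]
≡ (NOT D AND D) OR (NOT D AND NOT A) OR (A AND D) OR (A AND NOT A) OR NOT A   [distribute AND over OR]
≡ (A AND D) OR NOT A   [simplify]

(A AND D) OR NOT A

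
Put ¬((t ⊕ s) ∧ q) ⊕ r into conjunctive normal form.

(¬t ∨ s ∨ ¬q ∨ r) ∧ (¬s ∨ t ∨ ¬q ∨ r) ∧ (t ∨ s ∨ ¬r) ∧ (¬t ∨ ¬s ∨ ¬r) ∧ (q ∨ ¬r)

¬((t ⊕ s) ∧ q) ⊕ r
≡ (¬((t ⊕ s) ∧ q) ∨ r) ∧ ¬(¬((t ⊕ s) ∧ q) ∧ r)   — expand ⊕
≡ (¬((t ∨ s) ∧ ¬(t ∧ s) ∧ q) ∨ r) ∧ ¬(¬((t ⊕ s) ∧ q) ∧ r)   — expand ⊕
≡ (¬((t ∨ s) ∧ ¬(t ∧ s) ∧ q) ∨ r) ∧ ¬(¬((t ∨ s) ∧ ¬(t ∧ s) ∧ q) ∧ r)   — expand ⊕
≡ (¬(t ∨ s) ∨ ¬¬(t ∧ s) ∨ ¬q ∨ r) ∧ ¬(¬((t ∨ s) ∧ ¬(t ∧ s) ∧ q) ∧ r)   — De Morgan
≡ ((¬t ∧ ¬s) ∨ ¬¬(t ∧ s) ∨ ¬q ∨ r) ∧ ¬(¬((t ∨ s) ∧ ¬(t ∧ s) ∧ q) ∧ r)   — De Morgan
≡ ((¬t ∧ ¬s) ∨ (t ∧ s) ∨ ¬q ∨ r) ∧ ¬(¬((t ∨ s) ∧ ¬(t ∧ s) ∧ q) ∧ r)   — double negation
≡ ((¬t ∧ ¬s) ∨ (t ∧ s) ∨ ¬q ∨ r) ∧ (¬¬((t ∨ s) ∧ ¬(t ∧ s) ∧ q) ∨ ¬r)   — De Morgan
≡ ((¬t ∧ ¬s) ∨ (t ∧ s) ∨ ¬q ∨ r) ∧ (((t ∨ s) ∧ ¬(t ∧ s) ∧ q) ∨ ¬r)   — double negation
≡ ((¬t ∧ ¬s) ∨ (t ∧ s) ∨ ¬q ∨ r) ∧ (((t ∨ s) ∧ (¬t ∨ ¬s) ∧ q) ∨ ¬r)   — De Morgan
≡ (¬t ∨ t ∨ ¬q ∨ r) ∧ (¬t ∨ s ∨ ¬q ∨ r) ∧ (¬s ∨ t ∨ ¬q ∨ r) ∧ (¬s ∨ s ∨ ¬q ∨ r) ∧ (t ∨ s ∨ ¬r) ∧ (¬t ∨ ¬s ∨ ¬r) ∧ (q ∨ ¬r)   — distribute ∨ over ∧
≡ (¬t ∨ s ∨ ¬q ∨ r) ∧ (¬s ∨ t ∨ ¬q ∨ r) ∧ (t ∨ s ∨ ¬r) ∧ (¬t ∨ ¬s ∨ ¬r) ∧ (q ∨ ¬r)   — simplify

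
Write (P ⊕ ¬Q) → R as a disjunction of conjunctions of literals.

(P ⊕ ¬Q) → R
⇔ ¬(P ⊕ ¬Q) ∨ R
⇔ ¬((P ∧ ¬¬Q) ∨ (¬P ∧ ¬Q)) ∨ R
⇔ (¬(P ∧ ¬¬Q) ∧ ¬(¬P ∧ ¬Q)) ∨ R
⇔ ((¬P ∨ ¬¬¬Q) ∧ ¬(¬P ∧ ¬Q)) ∨ R
⇔ ((¬P ∨ ¬Q) ∧ ¬(¬P ∧ ¬Q)) ∨ R
⇔ ((¬P ∨ ¬Q) ∧ (¬¬P ∨ ¬¬Q)) ∨ R
⇔ ((¬P ∨ ¬Q) ∧ (P ∨ ¬¬Q)) ∨ R
⇔ ((¬P ∨ ¬Q) ∧ (P ∨ Q)) ∨ R
⇔ (¬P ∧ P) ∨ (¬P ∧ Q) ∨ (¬Q ∧ P) ∨ (¬Q ∧ Q) ∨ R
⇔ (¬P ∧ Q) ∨ (¬Q ∧ P) ∨ R

(¬P ∧ Q) ∨ (¬Q ∧ P) ∨ R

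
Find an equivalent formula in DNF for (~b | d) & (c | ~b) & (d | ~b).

~b | (d & c)

(~b | d) & (c | ~b) & (d | ~b)
≡ (~b & c & d) | (~b & c & ~b) | (~b & ~b & d) | (~b & ~b & ~b) | (d & c & d) | (d & c & ~b) | (d & ~b & d) | (d & ~b & ~b)
≡ ~b | (d & c)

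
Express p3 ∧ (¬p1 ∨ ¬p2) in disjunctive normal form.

(p3 ∧ ¬p1) ∨ (p3 ∧ ¬p2)

p3 ∧ (¬p1 ∨ ¬p2)
⇔ (p3 ∧ ¬p1) ∨ (p3 ∧ ¬p2)   [distribute ∧ over ∨]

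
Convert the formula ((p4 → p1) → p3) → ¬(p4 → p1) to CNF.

(¬p3 ∨ p4) ∧ (¬p3 ∨ ¬p1)

((p4 → p1) → p3) → ¬(p4 → p1)
≡ ¬((p4 → p1) → p3) ∨ ¬(p4 → p1)   — eliminate →
≡ ¬(¬(p4 → p1) ∨ p3) ∨ ¬(p4 → p1)   — eliminate →
≡ ¬(¬(¬p4 ∨ p1) ∨ p3) ∨ ¬(p4 → p1)   — eliminate →
≡ ¬(¬(¬p4 ∨ p1) ∨ p3) ∨ ¬(¬p4 ∨ p1)   — eliminate →
≡ (¬¬(¬p4 ∨ p1) ∧ ¬p3) ∨ ¬(¬p4 ∨ p1)   — De Morgan
≡ ((¬p4 ∨ p1) ∧ ¬p3) ∨ ¬(¬p4 ∨ p1)   — double negation
≡ ((¬p4 ∨ p1) ∧ ¬p3) ∨ (¬¬p4 ∧ ¬p1)   — De Morgan
≡ ((¬p4 ∨ p1) ∧ ¬p3) ∨ (p4 ∧ ¬p1)   — double negation
≡ (¬p4 ∨ p1 ∨ p4) ∧ (¬p4 ∨ p1 ∨ ¬p1) ∧ (¬p3 ∨ p4) ∧ (¬p3 ∨ ¬p1)   — distribute ∨ over ∧
≡ (¬p3 ∨ p4) ∧ (¬p3 ∨ ¬p1)   — simplify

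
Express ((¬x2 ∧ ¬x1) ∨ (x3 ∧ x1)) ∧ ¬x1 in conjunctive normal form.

((¬x2 ∧ ¬x1) ∨ (x3 ∧ x1)) ∧ ¬x1
= (¬x2 ∨ x3) ∧ (¬x2 ∨ x1) ∧ (¬x1 ∨ x3) ∧ (¬x1 ∨ x1) ∧ ¬x1   [distribute ∨ over ∧]
= (¬x2 ∨ x3) ∧ (¬x2 ∨ x1) ∧ ¬x1   [simplify]

(¬x2 ∨ x3) ∧ (¬x2 ∨ x1) ∧ ¬x1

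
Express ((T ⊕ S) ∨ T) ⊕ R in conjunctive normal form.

((T ⊕ S) ∨ T) ⊕ R
⇔ ((T ⊕ S) ∨ T ∨ R) ∧ ¬(((T ⊕ S) ∨ T) ∧ R)   — expand ⊕
⇔ (((T ∨ S) ∧ ¬(T ∧ S)) ∨ T ∨ R) ∧ ¬(((T ⊕ S) ∨ T) ∧ R)   — expand ⊕
⇔ (((T ∨ S) ∧ ¬(T ∧ S)) ∨ T ∨ R) ∧ ¬((((T ∨ S) ∧ ¬(T ∧ S)) ∨ T) ∧ R)   — expand ⊕
⇔ (((T ∨ S) ∧ (¬T ∨ ¬S)) ∨ T ∨ R) ∧ ¬((((T ∨ S) ∧ ¬(T ∧ S)) ∨ T) ∧ R)   — De Morgan
⇔ (((T ∨ S) ∧ (¬T ∨ ¬S)) ∨ T ∨ R) ∧ (¬(((T ∨ S) ∧ ¬(T ∧ S)) ∨ T) ∨ ¬R)   — De Morgan
⇔ (((T ∨ S) ∧ (¬T ∨ ¬S)) ∨ T ∨ R) ∧ ((¬((T ∨ S) ∧ ¬(T ∧ S)) ∧ ¬T) ∨ ¬R)   — De Morgan
⇔ (((T ∨ S) ∧ (¬T ∨ ¬S)) ∨ T ∨ R) ∧ (((¬(T ∨ S) ∨ ¬¬(T ∧ S)) ∧ ¬T) ∨ ¬R)   — De Morgan
⇔ (((T ∨ S) ∧ (¬T ∨ ¬S)) ∨ T ∨ R) ∧ ((((¬T ∧ ¬S) ∨ ¬¬(T ∧ S)) ∧ ¬T) ∨ ¬R)   — De Morgan
⇔ (((T ∨ S) ∧ (¬T ∨ ¬S)) ∨ T ∨ R) ∧ ((((¬T ∧ ¬S) ∨ (T ∧ S)) ∧ ¬T) ∨ ¬R)   — double negation
⇔ (T ∨ S ∨ T ∨ R) ∧ (¬T ∨ ¬S ∨ T ∨ R) ∧ (¬T ∨ T ∨ ¬R) ∧ (¬T ∨ S ∨ ¬R) ∧ (¬S ∨ T ∨ ¬R) ∧ (¬S ∨ S ∨ ¬R) ∧ (¬T ∨ ¬R)   — distribute ∨ over ∧
⇔ (T ∨ S ∨ R) ∧ (¬S ∨ T ∨ ¬R) ∧ (¬T ∨ ¬R)   — simplify

(T ∨ S ∨ R) ∧ (¬S ∨ T ∨ ¬R) ∧ (¬T ∨ ¬R)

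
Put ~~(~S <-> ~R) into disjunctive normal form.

(S & R) | (~R & ~S)

~~(~S <-> ~R)
≡ ~~((~S -> ~R) & (~R -> ~S))   — eliminate <->
≡ ~~((~~S | ~R) & (~R -> ~S))   — eliminate ->
≡ ~~((~~S | ~R) & (~~R | ~S))   — eliminate ->
≡ (~~S | ~R) & (~~R | ~S)   — double negation
≡ (S | ~R) & (~~R | ~S)   — double negation
≡ (S | ~R) & (R | ~S)   — double negation
≡ (S & R) | (S & ~S) | (~R & R) | (~R & ~S)   — distribute & over |
≡ (S & R) | (~R & ~S)   — simplify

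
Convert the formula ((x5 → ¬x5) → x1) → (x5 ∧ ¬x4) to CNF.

(¬x5 ∨ ¬x4) ∧ (¬x1 ∨ x5) ∧ (¬x1 ∨ ¬x4)

((x5 → ¬x5) → x1) → (x5 ∧ ¬x4)
≡ ¬((x5 → ¬x5) → x1) ∨ (x5 ∧ ¬x4)
≡ ¬(¬(x5 → ¬x5) ∨ x1) ∨ (x5 ∧ ¬x4)
≡ ¬(¬(¬x5 ∨ ¬x5) ∨ x1) ∨ (x5 ∧ ¬x4)
≡ (¬¬(¬x5 ∨ ¬x5) ∧ ¬x1) ∨ (x5 ∧ ¬x4)
≡ ((¬x5 ∨ ¬x5) ∧ ¬x1) ∨ (x5 ∧ ¬x4)
≡ (¬x5 ∨ ¬x5 ∨ x5) ∧ (¬x5 ∨ ¬x5 ∨ ¬x4) ∧ (¬x1 ∨ x5) ∧ (¬x1 ∨ ¬x4)
≡ (¬x5 ∨ ¬x4) ∧ (¬x1 ∨ x5) ∧ (¬x1 ∨ ¬x4)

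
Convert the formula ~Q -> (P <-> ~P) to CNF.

~Q -> (P <-> ~P)
= ~~Q | (P <-> ~P)   — eliminate ->
= ~~Q | ((P -> ~P) & (~P -> P))   — eliminate <->
= ~~Q | ((~P | ~P) & (~P -> P))   — eliminate ->
= ~~Q | ((~P | ~P) & (~~P | P))   — eliminate ->
= Q | ((~P | ~P) & (~~P | P))   — double negation
= Q | ((~P | ~P) & (P | P))   — double negation
= (Q | ~P | ~P) & (Q | P | P)   — distribute | over &
= (Q | ~P) & (Q | P)   — simplify

(Q | ~P) & (Q | P)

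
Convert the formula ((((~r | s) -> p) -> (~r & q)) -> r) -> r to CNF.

~p | q | r

((((~r | s) -> p) -> (~r & q)) -> r) -> r
= ~((((~r | s) -> p) -> (~r & q)) -> r) | r   (eliminate ->)
= ~(~(((~r | s) -> p) -> (~r & q)) | r) | r   (eliminate ->)
= ~(~(~((~r | s) -> p) | (~r & q)) | r) | r   (eliminate ->)
= ~(~(~(~(~r | s) | p) | (~r & q)) | r) | r   (eliminate ->)
= (~~(~(~(~r | s) | p) | (~r & q)) & ~r) | r   (De Morgan)
= ((~(~(~r | s) | p) | (~r & q)) & ~r) | r   (double negation)
= (((~~(~r | s) & ~p) | (~r & q)) & ~r) | r   (De Morgan)
= ((((~r | s) & ~p) | (~r & q)) & ~r) | r   (double negation)
= (~r | s | ~r | r) & (~r | s | q | r) & (~p | ~r | r) & (~p | q | r) & (~r | r)   (distribute | over &)
= ~p | q | r   (simplify)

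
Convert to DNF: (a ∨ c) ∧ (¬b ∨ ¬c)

(a ∧ ¬b) ∨ (a ∧ ¬c) ∨ (c ∧ ¬b)

(a ∨ c) ∧ (¬b ∨ ¬c)
⇔ (a ∧ ¬b) ∨ (a ∧ ¬c) ∨ (c ∧ ¬b) ∨ (c ∧ ¬c)   — distribute ∧ over ∨
⇔ (a ∧ ¬b) ∨ (a ∧ ¬c) ∨ (c ∧ ¬b)   — simplify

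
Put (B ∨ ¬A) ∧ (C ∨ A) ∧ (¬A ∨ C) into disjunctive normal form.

(B ∧ C) ∨ (¬A ∧ C)

(B ∨ ¬A) ∧ (C ∨ A) ∧ (¬A ∨ C)
⇔ (B ∧ C ∧ ¬A) ∨ (B ∧ C ∧ C) ∨ (B ∧ A ∧ ¬A) ∨ (B ∧ A ∧ C) ∨ (¬A ∧ C ∧ ¬A) ∨ (¬A ∧ C ∧ C) ∨ (¬A ∧ A ∧ ¬A) ∨ (¬A ∧ A ∧ C)   [distribute ∧ over ∨]
⇔ (B ∧ C) ∨ (¬A ∧ C)   [simplify]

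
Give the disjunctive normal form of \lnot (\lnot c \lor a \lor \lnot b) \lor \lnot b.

\lnot (\lnot c \lor a \lor \lnot b) \lor \lnot b
= (\lnot \lnot c \land \lnot a \land \lnot \lnot b) \lor \lnot b   — De Morgan
= (c \land \lnot a \land \lnot \lnot b) \lor \lnot b   — double negation
= (c \land \lnot a \land b) \lor \lnot b   — double negation

(c \land \lnot a \land b) \lor \lnot b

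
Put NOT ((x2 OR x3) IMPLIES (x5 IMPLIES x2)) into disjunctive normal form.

x3 AND x5 AND NOT x2

NOT ((x2 OR x3) IMPLIES (x5 IMPLIES x2))
≡ NOT (NOT (x2 OR x3) OR (x5 IMPLIES x2))
≡ NOT (NOT (x2 OR x3) OR NOT x5 OR x2)
≡ NOT NOT (x2 OR x3) AND NOT NOT x5 AND NOT x2
≡ (x2 OR x3) AND NOT NOT x5 AND NOT x2
≡ (x2 OR x3) AND x5 AND NOT x2
≡ (x2 AND x5 AND NOT x2) OR (x3 AND x5 AND NOT x2)
≡ x3 AND x5 AND NOT x2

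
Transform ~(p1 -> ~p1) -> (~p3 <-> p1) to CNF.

~(p1 -> ~p1) -> (~p3 <-> p1)
⇔ ~~(p1 -> ~p1) | (~p3 <-> p1)   [eliminate ->]
⇔ ~~(~p1 | ~p1) | (~p3 <-> p1)   [eliminate ->]
⇔ ~~(~p1 | ~p1) | ((~p3 -> p1) & (p1 -> ~p3))   [eliminate <->]
⇔ ~~(~p1 | ~p1) | ((~~p3 | p1) & (p1 -> ~p3))   [eliminate ->]
⇔ ~~(~p1 | ~p1) | ((~~p3 | p1) & (~p1 | ~p3))   [eliminate ->]
⇔ ~p1 | ~p1 | ((~~p3 | p1) & (~p1 | ~p3))   [double negation]
⇔ ~p1 | ~p1 | ((p3 | p1) & (~p1 | ~p3))   [double negation]
⇔ (~p1 | ~p1 | p3 | p1) & (~p1 | ~p1 | ~p1 | ~p3)   [distribute | over &]
⇔ ~p1 | ~p3   [simplify]

~p1 | ~p3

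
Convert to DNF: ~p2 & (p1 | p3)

(~p2 & p1) | (~p2 & p3)

~p2 & (p1 | p3)
≡ (~p2 & p1) | (~p2 & p3)   — distribute & over |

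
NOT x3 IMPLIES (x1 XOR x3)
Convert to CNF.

NOT x3 IMPLIES (x1 XOR x3)
≡ NOT NOT x3 OR (x1 XOR x3)   [eliminate IMPLIES]
≡ NOT NOT x3 OR ((x1 OR x3) AND NOT (x1 AND x3))   [expand XOR]
≡ x3 OR ((x1 OR x3) AND NOT (x1 AND x3))   [double negation]
≡ x3 OR ((x1 OR x3) AND (NOT x1 OR NOT x3))   [De Morgan]
≡ (x3 OR x1 OR x3) AND (x3 OR NOT x1 OR NOT x3)   [distribute OR over AND]
≡ x3 OR x1   [simplify]

x3 OR x1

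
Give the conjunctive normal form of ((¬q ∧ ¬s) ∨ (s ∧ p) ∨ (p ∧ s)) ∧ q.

((¬q ∧ ¬s) ∨ (s ∧ p) ∨ (p ∧ s)) ∧ q
⇔ (¬q ∨ s ∨ p) ∧ (¬q ∨ s ∨ s) ∧ (¬q ∨ p ∨ p) ∧ (¬q ∨ p ∨ s) ∧ (¬s ∨ s ∨ p) ∧ (¬s ∨ s ∨ s) ∧ (¬s ∨ p ∨ p) ∧ (¬s ∨ p ∨ s) ∧ q   (distribute ∨ over ∧)
⇔ (¬q ∨ s) ∧ (¬q ∨ p) ∧ (¬s ∨ p) ∧ q   (simplify)

(¬q ∨ s) ∧ (¬q ∨ p) ∧ (¬s ∨ p) ∧ q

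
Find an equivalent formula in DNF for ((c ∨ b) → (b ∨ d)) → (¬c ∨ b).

((c ∨ b) → (b ∨ d)) → (¬c ∨ b)
⇔ ¬((c ∨ b) → (b ∨ d)) ∨ ¬c ∨ b   [eliminate →]
⇔ ¬(¬(c ∨ b) ∨ b ∨ d) ∨ ¬c ∨ b   [eliminate →]
⇔ (¬¬(c ∨ b) ∧ ¬b ∧ ¬d) ∨ ¬c ∨ b   [De Morgan]
⇔ ((c ∨ b) ∧ ¬b ∧ ¬d) ∨ ¬c ∨ b   [double negation]
⇔ (c ∧ ¬b ∧ ¬d) ∨ (b ∧ ¬b ∧ ¬d) ∨ ¬c ∨ b   [distribute ∧ over ∨]
⇔ (c ∧ ¬b ∧ ¬d) ∨ ¬c ∨ b   [simplify]

(c ∧ ¬b ∧ ¬d) ∨ ¬c ∨ b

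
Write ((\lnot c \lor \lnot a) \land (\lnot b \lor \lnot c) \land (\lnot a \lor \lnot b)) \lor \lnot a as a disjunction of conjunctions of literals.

((\lnot c \lor \lnot a) \land (\lnot b \lor \lnot c) \land (\lnot a \lor \lnot b)) \lor \lnot a
= (\lnot c \land \lnot b \land \lnot a) \lor (\lnot c \land \lnot b \land \lnot b) \lor (\lnot c \land \lnot c \land \lnot a) \lor (\lnot c \land \lnot c \land \lnot b) \lor (\lnot a \land \lnot b \land \lnot a) \lor (\lnot a \land \lnot b \land \lnot b) \lor (\lnot a \land \lnot c \land \lnot a) \lor (\lnot a \land \lnot c \land \lnot b) \lor \lnot a   [distribute \land over \lor]
= (\lnot c \land \lnot b) \lor \lnot a   [simplify]

(\lnot c \land \lnot b) \lor \lnot a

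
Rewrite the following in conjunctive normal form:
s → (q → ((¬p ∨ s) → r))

¬s ∨ ¬q ∨ r

s → (q → ((¬p ∨ s) → r))
⇔ ¬s ∨ (q → ((¬p ∨ s) → r))   — eliminate →
⇔ ¬s ∨ ¬q ∨ ((¬p ∨ s) → r)   — eliminate →
⇔ ¬s ∨ ¬q ∨ ¬(¬p ∨ s) ∨ r   — eliminate →
⇔ ¬s ∨ ¬q ∨ (¬¬p ∧ ¬s) ∨ r   — De Morgan
⇔ ¬s ∨ ¬q ∨ (p ∧ ¬s) ∨ r   — double negation
⇔ (¬s ∨ ¬q ∨ p ∨ r) ∧ (¬s ∨ ¬q ∨ ¬s ∨ r)   — distribute ∨ over ∧
⇔ ¬s ∨ ¬q ∨ r   — simplify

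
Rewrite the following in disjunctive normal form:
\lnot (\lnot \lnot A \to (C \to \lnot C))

\lnot (\lnot \lnot A \to (C \to \lnot C))
≡ \lnot (\lnot \lnot \lnot A \lor (C \to \lnot C))   (eliminate \to)
≡ \lnot (\lnot \lnot \lnot A \lor \lnot C \lor \lnot C)   (eliminate \to)
≡ \lnot \lnot \lnot \lnot A \land \lnot \lnot C \land \lnot \lnot C   (De Morgan)
≡ \lnot \lnot A \land \lnot \lnot C \land \lnot \lnot C   (double negation)
≡ A \land \lnot \lnot C \land \lnot \lnot C   (double negation)
≡ A \land C \land \lnot \lnot C   (double negation)
≡ A \land C \land C   (double negation)
≡ A \land C   (simplify)

A \land C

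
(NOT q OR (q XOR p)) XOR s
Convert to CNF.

(NOT q OR (q XOR p)) XOR s
≡ (NOT q OR (q XOR p) OR s) AND NOT ((NOT q OR (q XOR p)) AND s)   — expand XOR
≡ (NOT q OR ((q OR p) AND NOT (q AND p)) OR s) AND NOT ((NOT q OR (q XOR p)) AND s)   — expand XOR
≡ (NOT q OR ((q OR p) AND NOT (q AND p)) OR s) AND NOT ((NOT q OR ((q OR p) AND NOT (q AND p))) AND s)   — expand XOR
≡ (NOT q OR ((q OR p) AND (NOT q OR NOT p)) OR s) AND NOT ((NOT q OR ((q OR p) AND NOT (q AND p))) AND s)   — De Morgan
≡ (NOT q OR ((q OR p) AND (NOT q OR NOT p)) OR s) AND (NOT (NOT q OR ((q OR p) AND NOT (q AND p))) OR NOT s)   — De Morgan
≡ (NOT q OR ((q OR p) AND (NOT q OR NOT p)) OR s) AND ((NOT NOT q AND NOT ((q OR p) AND NOT (q AND p))) OR NOT s)   — De Morgan
≡ (NOT q OR ((q OR p) AND (NOT q OR NOT p)) OR s) AND ((q AND NOT ((q OR p) AND NOT (q AND p))) OR NOT s)   — double negation
≡ (NOT q OR ((q OR p) AND (NOT q OR NOT p)) OR s) AND ((q AND (NOT (q OR p) OR NOT NOT (q AND p))) OR NOT s)   — De Morgan
≡ (NOT q OR ((q OR p) AND (NOT q OR NOT p)) OR s) AND ((q AND ((NOT q AND NOT p) OR NOT NOT (q AND p))) OR NOT s)   — De Morgan
≡ (NOT q OR ((q OR p) AND (NOT q OR NOT p)) OR s) AND ((q AND ((NOT q AND NOT p) OR (q AND p))) OR NOT s)   — double negation
≡ (NOT q OR q OR p OR s) AND (NOT q OR NOT q OR NOT p OR s) AND (q OR NOT s) AND (NOT q OR q OR NOT s) AND (NOT q OR p OR NOT s) AND (NOT p OR q OR NOT s) AND (NOT p OR p OR NOT s)   — distribute OR over AND
≡ (NOT q OR NOT p OR s) AND (q OR NOT s) AND (NOT q OR p OR NOT s)   — simplify

(NOT q OR NOT p OR s) AND (q OR NOT s) AND (NOT q OR p OR NOT s)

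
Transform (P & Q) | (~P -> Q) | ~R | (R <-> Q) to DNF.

(P & Q) | (~P -> Q) | ~R | (R <-> Q)
≡ (P & Q) | ~~P | Q | ~R | (R <-> Q)
≡ (P & Q) | ~~P | Q | ~R | ((R -> Q) & (Q -> R))
≡ (P & Q) | ~~P | Q | ~R | ((~R | Q) & (Q -> R))
≡ (P & Q) | ~~P | Q | ~R | ((~R | Q) & (~Q | R))
≡ (P & Q) | P | Q | ~R | ((~R | Q) & (~Q | R))
≡ (P & Q) | P | Q | ~R | (~R & ~Q) | (~R & R) | (Q & ~Q) | (Q & R)
≡ P | Q | ~R

P | Q | ~R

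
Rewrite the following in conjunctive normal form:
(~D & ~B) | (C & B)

(~D | C) & (~D | B) & (~B | C)

(~D & ~B) | (C & B)
⇔ (~D | C) & (~D | B) & (~B | C) & (~B | B)   (distribute | over &)
⇔ (~D | C) & (~D | B) & (~B | C)   (simplify)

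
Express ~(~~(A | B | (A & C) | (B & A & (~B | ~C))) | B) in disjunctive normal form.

~A & ~B

~(~~(A | B | (A & C) | (B & A & (~B | ~C))) | B)
= ~~~(A | B | (A & C) | (B & A & (~B | ~C))) & ~B   (De Morgan)
= ~(A | B | (A & C) | (B & A & (~B | ~C))) & ~B   (double negation)
= ~A & ~B & ~(A & C) & ~(B & A & (~B | ~C)) & ~B   (De Morgan)
= ~A & ~B & (~A | ~C) & ~(B & A & (~B | ~C)) & ~B   (De Morgan)
= ~A & ~B & (~A | ~C) & (~B | ~A | ~(~B | ~C)) & ~B   (De Morgan)
= ~A & ~B & (~A | ~C) & (~B | ~A | (~~B & ~~C)) & ~B   (De Morgan)
= ~A & ~B & (~A | ~C) & (~B | ~A | (B & ~~C)) & ~B   (double negation)
= ~A & ~B & (~A | ~C) & (~B | ~A | (B & C)) & ~B   (double negation)
= (~A & ~B & ~A & ~B & ~B) | (~A & ~B & ~A & ~A & ~B) | (~A & ~B & ~A & B & C & ~B) | (~A & ~B & ~C & ~B & ~B) | (~A & ~B & ~C & ~A & ~B) | (~A & ~B & ~C & B & C & ~B)   (distribute & over |)
= ~A & ~B   (simplify)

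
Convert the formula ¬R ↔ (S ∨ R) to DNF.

S ∧ ¬R

¬R ↔ (S ∨ R)
≡ (¬R → (S ∨ R)) ∧ ((S ∨ R) → ¬R)   [eliminate ↔]
≡ (¬¬R ∨ S ∨ R) ∧ ((S ∨ R) → ¬R)   [eliminate →]
≡ (¬¬R ∨ S ∨ R) ∧ (¬(S ∨ R) ∨ ¬R)   [eliminate →]
≡ (R ∨ S ∨ R) ∧ (¬(S ∨ R) ∨ ¬R)   [double negation]
≡ (R ∨ S ∨ R) ∧ ((¬S ∧ ¬R) ∨ ¬R)   [De Morgan]
≡ (R ∧ ¬S ∧ ¬R) ∨ (R ∧ ¬R) ∨ (S ∧ ¬S ∧ ¬R) ∨ (S ∧ ¬R) ∨ (R ∧ ¬S ∧ ¬R) ∨ (R ∧ ¬R)   [distribute ∧ over ∨]
≡ S ∧ ¬R   [simplify]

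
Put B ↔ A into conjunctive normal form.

B ↔ A
≡ (B → A) ∧ (A → B)
≡ (¬B ∨ A) ∧ (A → B)
≡ (¬B ∨ A) ∧ (¬A ∨ B)

(¬B ∨ A) ∧ (¬A ∨ B)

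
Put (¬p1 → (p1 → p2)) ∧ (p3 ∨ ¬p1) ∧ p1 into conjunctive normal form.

(p3 ∨ ¬p1) ∧ p1

(¬p1 → (p1 → p2)) ∧ (p3 ∨ ¬p1) ∧ p1
≡ (¬¬p1 ∨ (p1 → p2)) ∧ (p3 ∨ ¬p1) ∧ p1   [eliminate →]
≡ (¬¬p1 ∨ ¬p1 ∨ p2) ∧ (p3 ∨ ¬p1) ∧ p1   [eliminate →]
≡ (p1 ∨ ¬p1 ∨ p2) ∧ (p3 ∨ ¬p1) ∧ p1   [double negation]
≡ (p3 ∨ ¬p1) ∧ p1   [simplify]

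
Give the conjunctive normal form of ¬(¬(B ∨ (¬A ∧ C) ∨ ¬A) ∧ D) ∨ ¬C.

B ∨ ¬A ∨ ¬D ∨ ¬C

¬(¬(B ∨ (¬A ∧ C) ∨ ¬A) ∧ D) ∨ ¬C
≡ ¬¬(B ∨ (¬A ∧ C) ∨ ¬A) ∨ ¬D ∨ ¬C   — De Morgan
≡ B ∨ (¬A ∧ C) ∨ ¬A ∨ ¬D ∨ ¬C   — double negation
≡ (B ∨ ¬A ∨ ¬A ∨ ¬D ∨ ¬C) ∧ (B ∨ C ∨ ¬A ∨ ¬D ∨ ¬C)   — distribute ∨ over ∧
≡ B ∨ ¬A ∨ ¬D ∨ ¬C   — simplify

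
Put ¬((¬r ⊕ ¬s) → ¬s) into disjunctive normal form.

¬r ∧ s

¬((¬r ⊕ ¬s) → ¬s)
⇔ ¬(¬(¬r ⊕ ¬s) ∨ ¬s)
⇔ ¬(¬((¬r ∧ ¬¬s) ∨ (¬¬r ∧ ¬s)) ∨ ¬s)
⇔ ¬¬((¬r ∧ ¬¬s) ∨ (¬¬r ∧ ¬s)) ∧ ¬¬s
⇔ ((¬r ∧ ¬¬s) ∨ (¬¬r ∧ ¬s)) ∧ ¬¬s
⇔ ((¬r ∧ s) ∨ (¬¬r ∧ ¬s)) ∧ ¬¬s
⇔ ((¬r ∧ s) ∨ (r ∧ ¬s)) ∧ ¬¬s
⇔ ((¬r ∧ s) ∨ (r ∧ ¬s)) ∧ s
⇔ (¬r ∧ s ∧ s) ∨ (r ∧ ¬s ∧ s)
⇔ ¬r ∧ s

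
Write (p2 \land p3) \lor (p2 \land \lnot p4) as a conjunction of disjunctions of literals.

(p2 \land p3) \lor (p2 \land \lnot p4)
≡ (p2 \lor p2) \land (p2 \lor \lnot p4) \land (p3 \lor p2) \land (p3 \lor \lnot p4)   (distribute \lor over \land)
≡ p2 \land (p3 \lor \lnot p4)   (simplify)

p2 \land (p3 \lor \lnot p4)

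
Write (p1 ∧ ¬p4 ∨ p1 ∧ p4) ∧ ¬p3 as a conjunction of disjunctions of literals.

(p1 ∧ ¬p4 ∨ p1 ∧ p4) ∧ ¬p3
≡ (p1 ∨ p1) ∧ (p1 ∨ p4) ∧ (¬p4 ∨ p1) ∧ (¬p4 ∨ p4) ∧ ¬p3   (distribute ∨ over ∧)
≡ p1 ∧ ¬p3   (simplify)

p1 ∧ ¬p3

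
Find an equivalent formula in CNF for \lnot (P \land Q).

\lnot P \lor \lnot Q

\lnot (P \land Q)
= \lnot P \lor \lnot Q   (De Morgan)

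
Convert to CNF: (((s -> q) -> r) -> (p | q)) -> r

(s | r) & (~q | r) & (~p | r)

(((s -> q) -> r) -> (p | q)) -> r
≡ ~(((s -> q) -> r) -> (p | q)) | r   — eliminate ->
≡ ~(~((s -> q) -> r) | p | q) | r   — eliminate ->
≡ ~(~(~(s -> q) | r) | p | q) | r   — eliminate ->
≡ ~(~(~(~s | q) | r) | p | q) | r   — eliminate ->
≡ (~~(~(~s | q) | r) & ~p & ~q) | r   — De Morgan
≡ ((~(~s | q) | r) & ~p & ~q) | r   — double negation
≡ (((~~s & ~q) | r) & ~p & ~q) | r   — De Morgan
≡ (((s & ~q) | r) & ~p & ~q) | r   — double negation
≡ (s | r | r) & (~q | r | r) & (~p | r) & (~q | r)   — distribute | over &
≡ (s | r) & (~q | r) & (~p | r)   — simplify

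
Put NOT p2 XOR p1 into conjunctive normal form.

NOT p2 XOR p1
≡ (NOT p2 OR p1) AND NOT (NOT p2 AND p1)   — expand XOR
≡ (NOT p2 OR p1) AND (NOT NOT p2 OR NOT p1)   — De Morgan
≡ (NOT p2 OR p1) AND (p2 OR NOT p1)   — double negation

(NOT p2 OR p1) AND (p2 OR NOT p1)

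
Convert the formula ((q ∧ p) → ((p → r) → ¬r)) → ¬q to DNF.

(q ∧ p ∧ r) ∨ ¬q

((q ∧ p) → ((p → r) → ¬r)) → ¬q
⇔ ¬((q ∧ p) → ((p → r) → ¬r)) ∨ ¬q
⇔ ¬(¬(q ∧ p) ∨ ((p → r) → ¬r)) ∨ ¬q
⇔ ¬(¬(q ∧ p) ∨ ¬(p → r) ∨ ¬r) ∨ ¬q
⇔ ¬(¬(q ∧ p) ∨ ¬(¬p ∨ r) ∨ ¬r) ∨ ¬q
⇔ (¬¬(q ∧ p) ∧ ¬¬(¬p ∨ r) ∧ ¬¬r) ∨ ¬q
⇔ (q ∧ p ∧ ¬¬(¬p ∨ r) ∧ ¬¬r) ∨ ¬q
⇔ (q ∧ p ∧ (¬p ∨ r) ∧ ¬¬r) ∨ ¬q
⇔ (q ∧ p ∧ (¬p ∨ r) ∧ r) ∨ ¬q
⇔ (q ∧ p ∧ ¬p ∧ r) ∨ (q ∧ p ∧ r ∧ r) ∨ ¬q
⇔ (q ∧ p ∧ r) ∨ ¬q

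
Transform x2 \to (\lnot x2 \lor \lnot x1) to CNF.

\lnot x2 \lor \lnot x1

x2 \to (\lnot x2 \lor \lnot x1)
⇔ \lnot x2 \lor \lnot x2 \lor \lnot x1
⇔ \lnot x2 \lor \lnot x1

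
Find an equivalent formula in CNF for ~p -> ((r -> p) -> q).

p | r | q

~p -> ((r -> p) -> q)
= ~~p | ((r -> p) -> q)
= ~~p | ~(r -> p) | q
= ~~p | ~(~r | p) | q
= p | ~(~r | p) | q
= p | (~~r & ~p) | q
= p | (r & ~p) | q
= (p | r | q) & (p | ~p | q)
= p | r | q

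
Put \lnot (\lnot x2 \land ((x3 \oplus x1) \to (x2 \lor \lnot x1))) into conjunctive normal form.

\lnot (\lnot x2 \land ((x3 \oplus x1) \to (x2 \lor \lnot x1)))
= \lnot (\lnot x2 \land (\lnot (x3 \oplus x1) \lor x2 \lor \lnot x1))   (eliminate \to)
= \lnot (\lnot x2 \land (\lnot ((x3 \lor x1) \land \lnot (x3 \land x1)) \lor x2 \lor \lnot x1))   (expand \oplus)
= \lnot \lnot x2 \lor \lnot (\lnot ((x3 \lor x1) \land \lnot (x3 \land x1)) \lor x2 \lor \lnot x1)   (De Morgan)
= x2 \lor \lnot (\lnot ((x3 \lor x1) \land \lnot (x3 \land x1)) \lor x2 \lor \lnot x1)   (double negation)
= x2 \lor (\lnot \lnot ((x3 \lor x1) \land \lnot (x3 \land x1)) \land \lnot x2 \land \lnot \lnot x1)   (De Morgan)
= x2 \lor ((x3 \lor x1) \land \lnot (x3 \land x1) \land \lnot x2 \land \lnot \lnot x1)   (double negation)
= x2 \lor ((x3 \lor x1) \land (\lnot x3 \lor \lnot x1) \land \lnot x2 \land \lnot \lnot x1)   (De Morgan)
= x2 \lor ((x3 \lor x1) \land (\lnot x3 \lor \lnot x1) \land \lnot x2 \land x1)   (double negation)
= (x2 \lor x3 \lor x1) \land (x2 \lor \lnot x3 \lor \lnot x1) \land (x2 \lor \lnot x2) \land (x2 \lor x1)   (distribute \lor over \land)
= (x2 \lor \lnot x3 \lor \lnot x1) \land (x2 \lor x1)   (simplify)

(x2 \lor \lnot x3 \lor \lnot x1) \land (x2 \lor x1)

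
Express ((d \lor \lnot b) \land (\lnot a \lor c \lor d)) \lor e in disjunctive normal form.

((d \lor \lnot b) \land (\lnot a \lor c \lor d)) \lor e
= (d \land \lnot a) \lor (d \land c) \lor (d \land d) \lor (\lnot b \land \lnot a) \lor (\lnot b \land c) \lor (\lnot b \land d) \lor e   [distribute \land over \lor]
= d \lor (\lnot b \land \lnot a) \lor (\lnot b \land c) \lor e   [simplify]

d \lor (\lnot b \land \lnot a) \lor (\lnot b \land c) \lor e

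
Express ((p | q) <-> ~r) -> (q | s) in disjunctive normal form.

(p & r) | (~r & ~p & ~q) | q | s

((p | q) <-> ~r) -> (q | s)
= ~((p | q) <-> ~r) | q | s   (eliminate ->)
= ~(((p | q) -> ~r) & (~r -> (p | q))) | q | s   (eliminate <->)
= ~((~(p | q) | ~r) & (~r -> (p | q))) | q | s   (eliminate ->)
= ~((~(p | q) | ~r) & (~~r | p | q)) | q | s   (eliminate ->)
= ~(~(p | q) | ~r) | ~(~~r | p | q) | q | s   (De Morgan)
= (~~(p | q) & ~~r) | ~(~~r | p | q) | q | s   (De Morgan)
= ((p | q) & ~~r) | ~(~~r | p | q) | q | s   (double negation)
= ((p | q) & r) | ~(~~r | p | q) | q | s   (double negation)
= ((p | q) & r) | (~~~r & ~p & ~q) | q | s   (De Morgan)
= ((p | q) & r) | (~r & ~p & ~q) | q | s   (double negation)
= (p & r) | (q & r) | (~r & ~p & ~q) | q | s   (distribute & over |)
= (p & r) | (~r & ~p & ~q) | q | s   (simplify)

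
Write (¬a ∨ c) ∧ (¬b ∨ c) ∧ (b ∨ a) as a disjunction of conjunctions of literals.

(¬a ∨ c) ∧ (¬b ∨ c) ∧ (b ∨ a)
≡ (¬a ∧ ¬b ∧ b) ∨ (¬a ∧ ¬b ∧ a) ∨ (¬a ∧ c ∧ b) ∨ (¬a ∧ c ∧ a) ∨ (c ∧ ¬b ∧ b) ∨ (c ∧ ¬b ∧ a) ∨ (c ∧ c ∧ b) ∨ (c ∧ c ∧ a)
≡ (c ∧ b) ∨ (c ∧ a)

(c ∧ b) ∨ (c ∧ a)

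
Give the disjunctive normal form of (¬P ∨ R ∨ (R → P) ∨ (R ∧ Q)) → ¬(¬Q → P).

¬Q ∧ ¬P

(¬P ∨ R ∨ (R → P) ∨ (R ∧ Q)) → ¬(¬Q → P)
≡ ¬(¬P ∨ R ∨ (R → P) ∨ (R ∧ Q)) ∨ ¬(¬Q → P)   (eliminate →)
≡ ¬(¬P ∨ R ∨ ¬R ∨ P ∨ (R ∧ Q)) ∨ ¬(¬Q → P)   (eliminate →)
≡ ¬(¬P ∨ R ∨ ¬R ∨ P ∨ (R ∧ Q)) ∨ ¬(¬¬Q ∨ P)   (eliminate →)
≡ (¬¬P ∧ ¬R ∧ ¬¬R ∧ ¬P ∧ ¬(R ∧ Q)) ∨ ¬(¬¬Q ∨ P)   (De Morgan)
≡ (P ∧ ¬R ∧ ¬¬R ∧ ¬P ∧ ¬(R ∧ Q)) ∨ ¬(¬¬Q ∨ P)   (double negation)
≡ (P ∧ ¬R ∧ R ∧ ¬P ∧ ¬(R ∧ Q)) ∨ ¬(¬¬Q ∨ P)   (double negation)
≡ (P ∧ ¬R ∧ R ∧ ¬P ∧ (¬R ∨ ¬Q)) ∨ ¬(¬¬Q ∨ P)   (De Morgan)
≡ (P ∧ ¬R ∧ R ∧ ¬P ∧ (¬R ∨ ¬Q)) ∨ (¬¬¬Q ∧ ¬P)   (De Morgan)
≡ (P ∧ ¬R ∧ R ∧ ¬P ∧ (¬R ∨ ¬Q)) ∨ (¬Q ∧ ¬P)   (double negation)
≡ (P ∧ ¬R ∧ R ∧ ¬P ∧ ¬R) ∨ (P ∧ ¬R ∧ R ∧ ¬P ∧ ¬Q) ∨ (¬Q ∧ ¬P)   (distribute ∧ over ∨)
≡ ¬Q ∧ ¬P   (simplify)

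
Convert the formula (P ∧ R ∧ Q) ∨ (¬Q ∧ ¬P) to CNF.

(P ∨ ¬Q) ∧ (R ∨ ¬Q) ∧ (R ∨ ¬P) ∧ (Q ∨ ¬P)

(P ∧ R ∧ Q) ∨ (¬Q ∧ ¬P)
⇔ (P ∨ ¬Q) ∧ (P ∨ ¬P) ∧ (R ∨ ¬Q) ∧ (R ∨ ¬P) ∧ (Q ∨ ¬Q) ∧ (Q ∨ ¬P)
⇔ (P ∨ ¬Q) ∧ (R ∨ ¬Q) ∧ (R ∨ ¬P) ∧ (Q ∨ ¬P)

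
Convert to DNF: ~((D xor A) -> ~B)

~((D xor A) -> ~B)
≡ ~(~(D xor A) | ~B)   (eliminate ->)
≡ ~(~((D & ~A) | (~D & A)) | ~B)   (expand xor)
≡ ~~((D & ~A) | (~D & A)) & ~~B   (De Morgan)
≡ ((D & ~A) | (~D & A)) & ~~B   (double negation)
≡ ((D & ~A) | (~D & A)) & B   (double negation)
≡ (D & ~A & B) | (~D & A & B)   (distribute & over |)

(D & ~A & B) | (~D & A & B)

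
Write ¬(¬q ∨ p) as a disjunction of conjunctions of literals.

q ∧ ¬p

¬(¬q ∨ p)
⇔ ¬¬q ∧ ¬p   (De Morgan)
⇔ q ∧ ¬p   (double negation)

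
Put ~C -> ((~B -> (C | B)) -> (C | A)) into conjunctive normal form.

~C -> ((~B -> (C | B)) -> (C | A))
≡ ~~C | ((~B -> (C | B)) -> (C | A))   [eliminate ->]
≡ ~~C | ~(~B -> (C | B)) | C | A   [eliminate ->]
≡ ~~C | ~(~~B | C | B) | C | A   [eliminate ->]
≡ C | ~(~~B | C | B) | C | A   [double negation]
≡ C | (~~~B & ~C & ~B) | C | A   [De Morgan]
≡ C | (~B & ~C & ~B) | C | A   [double negation]
≡ (C | ~B | C | A) & (C | ~C | C | A) & (C | ~B | C | A)   [distribute | over &]
≡ C | ~B | A   [simplify]

C | ~B | A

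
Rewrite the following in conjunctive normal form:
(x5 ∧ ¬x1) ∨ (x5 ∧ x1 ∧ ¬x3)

(x5 ∧ ¬x1) ∨ (x5 ∧ x1 ∧ ¬x3)
≡ (x5 ∨ x5) ∧ (x5 ∨ x1) ∧ (x5 ∨ ¬x3) ∧ (¬x1 ∨ x5) ∧ (¬x1 ∨ x1) ∧ (¬x1 ∨ ¬x3)
≡ x5 ∧ (¬x1 ∨ ¬x3)

x5 ∧ (¬x1 ∨ ¬x3)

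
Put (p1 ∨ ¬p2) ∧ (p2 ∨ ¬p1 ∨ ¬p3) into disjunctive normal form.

(p1 ∨ ¬p2) ∧ (p2 ∨ ¬p1 ∨ ¬p3)
= (p1 ∧ p2) ∨ (p1 ∧ ¬p1) ∨ (p1 ∧ ¬p3) ∨ (¬p2 ∧ p2) ∨ (¬p2 ∧ ¬p1) ∨ (¬p2 ∧ ¬p3)   (distribute ∧ over ∨)
= (p1 ∧ p2) ∨ (p1 ∧ ¬p3) ∨ (¬p2 ∧ ¬p1) ∨ (¬p2 ∧ ¬p3)   (simplify)

(p1 ∧ p2) ∨ (p1 ∧ ¬p3) ∨ (¬p2 ∧ ¬p1) ∨ (¬p2 ∧ ¬p3)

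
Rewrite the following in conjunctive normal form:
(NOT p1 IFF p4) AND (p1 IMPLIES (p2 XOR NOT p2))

(NOT p1 IFF p4) AND (p1 IMPLIES (p2 XOR NOT p2))
⇔ (NOT p1 IMPLIES p4) AND (p4 IMPLIES NOT p1) AND (p1 IMPLIES (p2 XOR NOT p2))   [eliminate IFF]
⇔ (NOT NOT p1 OR p4) AND (p4 IMPLIES NOT p1) AND (p1 IMPLIES (p2 XOR NOT p2))   [eliminate IMPLIES]
⇔ (NOT NOT p1 OR p4) AND (NOT p4 OR NOT p1) AND (p1 IMPLIES (p2 XOR NOT p2))   [eliminate IMPLIES]
⇔ (NOT NOT p1 OR p4) AND (NOT p4 OR NOT p1) AND (NOT p1 OR (p2 XOR NOT p2))   [eliminate IMPLIES]
⇔ (NOT NOT p1 OR p4) AND (NOT p4 OR NOT p1) AND (NOT p1 OR ((p2 OR NOT p2) AND NOT (p2 AND NOT p2)))   [expand XOR]
⇔ (p1 OR p4) AND (NOT p4 OR NOT p1) AND (NOT p1 OR ((p2 OR NOT p2) AND NOT (p2 AND NOT p2)))   [double negation]
⇔ (p1 OR p4) AND (NOT p4 OR NOT p1) AND (NOT p1 OR ((p2 OR NOT p2) AND (NOT p2 OR NOT NOT p2)))   [De Morgan]
⇔ (p1 OR p4) AND (NOT p4 OR NOT p1) AND (NOT p1 OR ((p2 OR NOT p2) AND (NOT p2 OR p2)))   [double negation]
⇔ (p1 OR p4) AND (NOT p4 OR NOT p1) AND (NOT p1 OR p2 OR NOT p2) AND (NOT p1 OR NOT p2 OR p2)   [distribute OR over AND]
⇔ (p1 OR p4) AND (NOT p4 OR NOT p1)   [simplify]

(p1 OR p4) AND (NOT p4 OR NOT p1)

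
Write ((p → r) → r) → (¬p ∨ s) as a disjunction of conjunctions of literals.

((p → r) → r) → (¬p ∨ s)
≡ ¬((p → r) → r) ∨ ¬p ∨ s   [eliminate →]
≡ ¬(¬(p → r) ∨ r) ∨ ¬p ∨ s   [eliminate →]
≡ ¬(¬(¬p ∨ r) ∨ r) ∨ ¬p ∨ s   [eliminate →]
≡ (¬¬(¬p ∨ r) ∧ ¬r) ∨ ¬p ∨ s   [De Morgan]
≡ ((¬p ∨ r) ∧ ¬r) ∨ ¬p ∨ s   [double negation]
≡ (¬p ∧ ¬r) ∨ (r ∧ ¬r) ∨ ¬p ∨ s   [distribute ∧ over ∨]
≡ ¬p ∨ s   [simplify]

¬p ∨ s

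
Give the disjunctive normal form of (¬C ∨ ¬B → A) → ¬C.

¬B ∧ ¬A ∨ ¬C

(¬C ∨ ¬B → A) → ¬C
≡ ¬(¬C ∨ ¬B → A) ∨ ¬C   — eliminate →
≡ ¬(¬(¬C ∨ ¬B) ∨ A) ∨ ¬C   — eliminate →
≡ ¬¬(¬C ∨ ¬B) ∧ ¬A ∨ ¬C   — De Morgan
≡ (¬C ∨ ¬B) ∧ ¬A ∨ ¬C   — double negation
≡ ¬C ∧ ¬A ∨ ¬B ∧ ¬A ∨ ¬C   — distribute ∧ over ∨
≡ ¬B ∧ ¬A ∨ ¬C   — simplify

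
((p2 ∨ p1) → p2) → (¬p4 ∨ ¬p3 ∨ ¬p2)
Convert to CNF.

((p2 ∨ p1) → p2) → (¬p4 ∨ ¬p3 ∨ ¬p2)
≡ ¬((p2 ∨ p1) → p2) ∨ ¬p4 ∨ ¬p3 ∨ ¬p2
≡ ¬(¬(p2 ∨ p1) ∨ p2) ∨ ¬p4 ∨ ¬p3 ∨ ¬p2
≡ (¬¬(p2 ∨ p1) ∧ ¬p2) ∨ ¬p4 ∨ ¬p3 ∨ ¬p2
≡ ((p2 ∨ p1) ∧ ¬p2) ∨ ¬p4 ∨ ¬p3 ∨ ¬p2
≡ (p2 ∨ p1 ∨ ¬p4 ∨ ¬p3 ∨ ¬p2) ∧ (¬p2 ∨ ¬p4 ∨ ¬p3 ∨ ¬p2)
≡ ¬p2 ∨ ¬p4 ∨ ¬p3

¬p2 ∨ ¬p4 ∨ ¬p3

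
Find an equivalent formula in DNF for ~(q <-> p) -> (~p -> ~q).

~(q <-> p) -> (~p -> ~q)
= ~~(q <-> p) | (~p -> ~q)   (eliminate ->)
= ~~((q -> p) & (p -> q)) | (~p -> ~q)   (eliminate <->)
= ~~((~q | p) & (p -> q)) | (~p -> ~q)   (eliminate ->)
= ~~((~q | p) & (~p | q)) | (~p -> ~q)   (eliminate ->)
= ~~((~q | p) & (~p | q)) | ~~p | ~q   (eliminate ->)
= ((~q | p) & (~p | q)) | ~~p | ~q   (double negation)
= ((~q | p) & (~p | q)) | p | ~q   (double negation)
= (~q & ~p) | (~q & q) | (p & ~p) | (p & q) | p | ~q   (distribute & over |)
= p | ~q   (simplify)

p | ~q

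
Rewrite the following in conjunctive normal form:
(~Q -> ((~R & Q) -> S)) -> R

(~Q | R) & (Q | R) & (~S | R)

(~Q -> ((~R & Q) -> S)) -> R
≡ ~(~Q -> ((~R & Q) -> S)) | R   [eliminate ->]
≡ ~(~~Q | ((~R & Q) -> S)) | R   [eliminate ->]
≡ ~(~~Q | ~(~R & Q) | S) | R   [eliminate ->]
≡ (~~~Q & ~~(~R & Q) & ~S) | R   [De Morgan]
≡ (~Q & ~~(~R & Q) & ~S) | R   [double negation]
≡ (~Q & ~R & Q & ~S) | R   [double negation]
≡ (~Q | R) & (~R | R) & (Q | R) & (~S | R)   [distribute | over &]
≡ (~Q | R) & (Q | R) & (~S | R)   [simplify]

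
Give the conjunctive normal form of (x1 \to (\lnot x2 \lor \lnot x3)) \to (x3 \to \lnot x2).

(x1 \to (\lnot x2 \lor \lnot x3)) \to (x3 \to \lnot x2)
= \lnot (x1 \to (\lnot x2 \lor \lnot x3)) \lor (x3 \to \lnot x2)   [eliminate \to]
= \lnot (\lnot x1 \lor \lnot x2 \lor \lnot x3) \lor (x3 \to \lnot x2)   [eliminate \to]
= \lnot (\lnot x1 \lor \lnot x2 \lor \lnot x3) \lor \lnot x3 \lor \lnot x2   [eliminate \to]
= (\lnot \lnot x1 \land \lnot \lnot x2 \land \lnot \lnot x3) \lor \lnot x3 \lor \lnot x2   [De Morgan]
= (x1 \land \lnot \lnot x2 \land \lnot \lnot x3) \lor \lnot x3 \lor \lnot x2   [double negation]
= (x1 \land x2 \land \lnot \lnot x3) \lor \lnot x3 \lor \lnot x2   [double negation]
= (x1 \land x2 \land x3) \lor \lnot x3 \lor \lnot x2   [double negation]
= (x1 \lor \lnot x3 \lor \lnot x2) \land (x2 \lor \lnot x3 \lor \lnot x2) \land (x3 \lor \lnot x3 \lor \lnot x2)   [distribute \lor over \land]
= x1 \lor \lnot x3 \lor \lnot x2   [simplify]

x1 \lor \lnot x3 \lor \lnot x2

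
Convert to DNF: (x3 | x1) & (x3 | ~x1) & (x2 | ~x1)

(x3 | x1) & (x3 | ~x1) & (x2 | ~x1)
≡ (x3 & x3 & x2) | (x3 & x3 & ~x1) | (x3 & ~x1 & x2) | (x3 & ~x1 & ~x1) | (x1 & x3 & x2) | (x1 & x3 & ~x1) | (x1 & ~x1 & x2) | (x1 & ~x1 & ~x1)   [distribute & over |]
≡ (x3 & x2) | (x3 & ~x1)   [simplify]

(x3 & x2) | (x3 & ~x1)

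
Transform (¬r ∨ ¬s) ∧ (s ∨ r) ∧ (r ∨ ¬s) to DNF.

¬s ∧ r

(¬r ∨ ¬s) ∧ (s ∨ r) ∧ (r ∨ ¬s)
= (¬r ∧ s ∧ r) ∨ (¬r ∧ s ∧ ¬s) ∨ (¬r ∧ r ∧ r) ∨ (¬r ∧ r ∧ ¬s) ∨ (¬s ∧ s ∧ r) ∨ (¬s ∧ s ∧ ¬s) ∨ (¬s ∧ r ∧ r) ∨ (¬s ∧ r ∧ ¬s)   [distribute ∧ over ∨]
= ¬s ∧ r   [simplify]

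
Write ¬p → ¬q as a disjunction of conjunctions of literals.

¬p → ¬q
≡ ¬¬p ∨ ¬q   [eliminate →]
≡ p ∨ ¬q   [double negation]

p ∨ ¬q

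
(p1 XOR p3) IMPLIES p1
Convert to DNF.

(p1 XOR p3) IMPLIES p1
≡ NOT (p1 XOR p3) OR p1   (eliminate IMPLIES)
≡ NOT ((p1 AND NOT p3) OR (NOT p1 AND p3)) OR p1   (expand XOR)
≡ (NOT (p1 AND NOT p3) AND NOT (NOT p1 AND p3)) OR p1   (De Morgan)
≡ ((NOT p1 OR NOT NOT p3) AND NOT (NOT p1 AND p3)) OR p1   (De Morgan)
≡ ((NOT p1 OR p3) AND NOT (NOT p1 AND p3)) OR p1   (double negation)
≡ ((NOT p1 OR p3) AND (NOT NOT p1 OR NOT p3)) OR p1   (De Morgan)
≡ ((NOT p1 OR p3) AND (p1 OR NOT p3)) OR p1   (double negation)
≡ (NOT p1 AND p1) OR (NOT p1 AND NOT p3) OR (p3 AND p1) OR (p3 AND NOT p3) OR p1   (distribute AND over OR)
≡ (NOT p1 AND NOT p3) OR p1   (simplify)

(NOT p1 AND NOT p3) OR p1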